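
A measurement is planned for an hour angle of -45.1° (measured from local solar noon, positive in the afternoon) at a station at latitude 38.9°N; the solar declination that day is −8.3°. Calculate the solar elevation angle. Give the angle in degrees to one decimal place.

26.9°

cos θ_z = sin φ sin δ + cos φ cos δ cos H = (0.6280)(-0.1444) + (0.7782)(0.9895)(0.7059) = 0.4529.
θ_z = arccos(0.4529) = 63.07°, so the elevation is 90° − 63.07° = 26.93°.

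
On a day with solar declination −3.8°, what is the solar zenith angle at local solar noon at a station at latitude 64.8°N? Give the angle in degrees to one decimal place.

68.6°

At local solar noon the hour angle is zero, so the zenith angle is |φ − δ| = |64.8° − (-3.8°)| = 68.6°.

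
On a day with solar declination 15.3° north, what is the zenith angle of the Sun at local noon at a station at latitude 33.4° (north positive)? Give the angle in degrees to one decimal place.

At local solar noon the hour angle is zero, so the zenith angle is |φ − δ| = |33.4° − (15.3°)| = 18.1°.

18.1°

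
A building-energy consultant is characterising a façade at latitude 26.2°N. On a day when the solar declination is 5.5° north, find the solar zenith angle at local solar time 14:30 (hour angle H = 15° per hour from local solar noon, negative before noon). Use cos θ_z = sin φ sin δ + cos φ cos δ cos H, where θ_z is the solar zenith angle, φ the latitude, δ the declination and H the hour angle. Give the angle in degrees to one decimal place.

Hour angle H = 15° × (14.5 − 12) = 37.50°.
cos θ_z = sin φ sin δ + cos φ cos δ cos H = (0.4415)(0.0958) + (0.8973)(0.9954)(0.7934) = 0.7509.
θ_z = arccos(0.7509) = 41.33°.

41.3°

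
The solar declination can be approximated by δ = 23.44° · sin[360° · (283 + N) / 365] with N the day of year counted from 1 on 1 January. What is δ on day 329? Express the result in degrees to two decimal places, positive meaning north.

360 × (283 + 329) / 365 = 603.616°; sin(603.616°) = -0.8958.
δ = 23.44 × -0.8958 = -20.998° ≈ -21.00°.

-21.00°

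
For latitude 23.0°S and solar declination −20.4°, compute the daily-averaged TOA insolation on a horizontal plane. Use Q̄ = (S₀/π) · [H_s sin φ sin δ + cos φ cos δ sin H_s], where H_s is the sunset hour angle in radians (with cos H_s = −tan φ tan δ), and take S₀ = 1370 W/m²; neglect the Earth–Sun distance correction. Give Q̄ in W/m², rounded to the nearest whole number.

474 W/m²

The sunset hour angle satisfies cos H_s = −tan φ tan δ = -0.1579, giving H_s = 99.09°. In radians, H_s = 1.7294.
H_s sin φ sin δ = 1.7294 × -0.3907 × -0.3486 = 0.2355.
cos φ cos δ sin H_s = 0.9205 × 0.9373 × 0.9874 = 0.8519.
Q̄ = (1370/π) × (0.2355 + 0.8519) = 436.08 × 1.0874 = 474.19 W/m².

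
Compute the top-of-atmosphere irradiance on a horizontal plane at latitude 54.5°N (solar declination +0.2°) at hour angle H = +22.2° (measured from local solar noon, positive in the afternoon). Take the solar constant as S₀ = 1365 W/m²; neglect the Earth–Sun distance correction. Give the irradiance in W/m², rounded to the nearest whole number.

738 W/m²

cos θ_z = sin φ sin δ + cos φ cos δ cos H = (0.8141)(0.0035) + (0.5807)(1.0000)(0.9259) = 0.5405.
Top-of-atmosphere irradiance = S₀ cos θ_z = 1365 × 0.5405 = 737.78 W/m².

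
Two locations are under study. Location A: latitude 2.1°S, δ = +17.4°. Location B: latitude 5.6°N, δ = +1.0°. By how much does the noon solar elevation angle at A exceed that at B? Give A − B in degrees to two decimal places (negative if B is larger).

A: 90° − |-2.1 − (17.4)| = 70.50°.
B: 90° − |5.6 − (1.0)| = 85.40°.
A − B = 70.50 − 85.40 = -14.90°.

-14.90°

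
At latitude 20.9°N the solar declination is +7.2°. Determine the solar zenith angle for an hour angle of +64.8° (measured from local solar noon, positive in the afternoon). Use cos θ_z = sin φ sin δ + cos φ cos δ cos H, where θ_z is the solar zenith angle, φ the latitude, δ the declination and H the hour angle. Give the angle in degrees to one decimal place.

cos θ_z = sin φ sin δ + cos φ cos δ cos H = (0.3567)(0.1253) + (0.9342)(0.9921)(0.4258) = 0.4393.
θ_z = arccos(0.4393) = 63.94°.

63.9°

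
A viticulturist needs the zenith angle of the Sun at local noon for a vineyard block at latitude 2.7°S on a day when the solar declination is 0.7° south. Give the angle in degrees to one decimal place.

2.0°

At local solar noon the hour angle is zero, so the zenith angle is |φ − δ| = |-2.7° − (-0.7°)| = 2.0°.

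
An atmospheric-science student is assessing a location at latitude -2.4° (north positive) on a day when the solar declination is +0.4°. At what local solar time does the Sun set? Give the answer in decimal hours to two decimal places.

−tan φ tan δ = −(-0.0419)(0.0070) = 0.0003; H_s = arccos(0.0003) = 89.98°.
Sunset is at 12 + H_s/15 = 12 + 5.999 = 17.999 h local solar time.

18.00 h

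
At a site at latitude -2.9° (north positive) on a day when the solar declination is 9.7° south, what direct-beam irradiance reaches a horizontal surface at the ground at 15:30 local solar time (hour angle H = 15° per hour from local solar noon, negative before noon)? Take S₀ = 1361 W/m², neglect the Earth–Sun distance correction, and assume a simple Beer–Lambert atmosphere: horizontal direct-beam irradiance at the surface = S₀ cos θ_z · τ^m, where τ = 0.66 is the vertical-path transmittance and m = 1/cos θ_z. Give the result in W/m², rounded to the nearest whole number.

418 W/m²

Hour angle H = 15° × (15.5 − 12) = 52.50°.
cos θ_z = sin(-2.9°) sin(-9.7°) + cos(-2.9°) cos(-9.7°) cos(52.50°) = 0.0085 + 0.5993 = 0.6078.
Air mass m = 1/cos θ_z = 1/0.6078 = 1.645; τ^m = 0.66^1.645 = 0.5048.
Surface direct beam = 1361 × 0.6078 × 0.5048 = 417.58 W/m².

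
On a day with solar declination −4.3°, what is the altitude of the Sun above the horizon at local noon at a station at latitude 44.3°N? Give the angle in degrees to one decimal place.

At local solar noon the hour angle is zero, so the elevation is 90° − |φ − δ| = 90° − |44.3° − (-4.3°)| = 90° − 48.6° = 41.4°.

41.4°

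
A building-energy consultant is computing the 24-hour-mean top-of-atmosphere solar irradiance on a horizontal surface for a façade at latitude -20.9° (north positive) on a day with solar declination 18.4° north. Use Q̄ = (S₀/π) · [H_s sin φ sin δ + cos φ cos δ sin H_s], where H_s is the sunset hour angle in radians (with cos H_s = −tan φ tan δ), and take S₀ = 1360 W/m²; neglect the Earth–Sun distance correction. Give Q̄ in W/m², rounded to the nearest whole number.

The sunset hour angle satisfies cos H_s = −tan φ tan δ = 0.1270, giving H_s = 82.70°. In radians, H_s = 1.4434.
H_s sin φ sin δ = 1.4434 × -0.3567 × 0.3156 = -0.1625.
cos φ cos δ sin H_s = 0.9342 × 0.9489 × 0.9919 = 0.8793.
Q̄ = (1360/π) × (-0.1625 + 0.8793) = 432.90 × 0.7168 = 310.30 W/m².

310 W/m²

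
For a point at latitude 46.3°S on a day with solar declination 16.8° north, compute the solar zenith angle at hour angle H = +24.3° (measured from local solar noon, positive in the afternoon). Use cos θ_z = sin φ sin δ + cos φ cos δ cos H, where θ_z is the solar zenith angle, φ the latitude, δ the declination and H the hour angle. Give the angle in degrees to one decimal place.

66.8°

cos θ_z = sin(-46.3°) sin(16.8°) + cos(-46.3°) cos(16.8°) cos(24.30°) = -0.2090 + 0.6028 = 0.3938.
θ_z = arccos(0.3938) = 66.81°.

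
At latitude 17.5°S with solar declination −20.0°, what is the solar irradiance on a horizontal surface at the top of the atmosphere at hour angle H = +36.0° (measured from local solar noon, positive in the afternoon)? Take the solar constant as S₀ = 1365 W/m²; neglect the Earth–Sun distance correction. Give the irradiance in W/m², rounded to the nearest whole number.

1130 W/m²

With φ = -17.5°, δ = -20.0°, H = 36.00°: sin φ sin δ = 0.1028, cos φ cos δ cos H = 0.7250, so cos θ_z = 0.8278.
Top-of-atmosphere irradiance = S₀ cos θ_z = 1365 × 0.8278 = 1129.95 W/m².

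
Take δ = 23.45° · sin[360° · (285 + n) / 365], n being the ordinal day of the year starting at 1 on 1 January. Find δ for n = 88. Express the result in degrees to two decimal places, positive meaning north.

360 × (285 + 88) / 365 = 367.890°; sin(367.890°) = 0.1373.
δ = 23.45 × 0.1373 = 3.220° ≈ +3.22°.

+3.22°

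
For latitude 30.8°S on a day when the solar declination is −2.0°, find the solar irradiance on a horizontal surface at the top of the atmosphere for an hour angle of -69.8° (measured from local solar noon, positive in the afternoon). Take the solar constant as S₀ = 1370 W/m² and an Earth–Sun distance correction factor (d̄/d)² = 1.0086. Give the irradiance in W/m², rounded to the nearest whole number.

cos θ_z = sin φ sin δ + cos φ cos δ cos H = (-0.5120)(-0.0349) + (0.8590)(0.9994)(0.3453) = 0.3143.
Top-of-atmosphere irradiance = S₀ (d̄/d)² cos θ_z = 1370 × 1.0086 × 0.3143 = 434.29 W/m².

434 W/m²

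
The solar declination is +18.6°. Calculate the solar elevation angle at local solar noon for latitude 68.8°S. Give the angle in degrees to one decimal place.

2.6°

At local solar noon the hour angle is zero, so the elevation is 90° − |φ − δ| = 90° − |-68.8° − (18.6°)| = 90° − 87.4° = 2.6°.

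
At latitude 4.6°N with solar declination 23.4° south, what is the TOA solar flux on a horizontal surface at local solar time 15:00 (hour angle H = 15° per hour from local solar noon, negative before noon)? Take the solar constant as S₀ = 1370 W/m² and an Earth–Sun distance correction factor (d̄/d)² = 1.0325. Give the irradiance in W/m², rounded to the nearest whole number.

870 W/m²

Hour angle H = 15° × (15 − 12) = 45.00°.
With φ = 4.6°, δ = -23.4°, H = 45.00°: sin φ sin δ = -0.0319, cos φ cos δ cos H = 0.6469, so cos θ_z = 0.6150.
Top-of-atmosphere irradiance = S₀ (d̄/d)² cos θ_z = 1370 × 1.0325 × 0.6150 = 869.93 W/m².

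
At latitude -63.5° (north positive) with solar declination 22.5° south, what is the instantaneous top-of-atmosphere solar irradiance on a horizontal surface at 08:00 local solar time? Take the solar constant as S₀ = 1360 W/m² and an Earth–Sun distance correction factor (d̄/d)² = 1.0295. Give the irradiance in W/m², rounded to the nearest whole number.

Hour angle H = 15° × (8 − 12) = -60.00°.
cos θ_z = sin φ sin δ + cos φ cos δ cos H = (-0.8949)(-0.3827) + (0.4462)(0.9239)(0.5000) = 0.5486.
Top-of-atmosphere irradiance = S₀ (d̄/d)² cos θ_z = 1360 × 1.0295 × 0.5486 = 768.11 W/m².

768 W/m²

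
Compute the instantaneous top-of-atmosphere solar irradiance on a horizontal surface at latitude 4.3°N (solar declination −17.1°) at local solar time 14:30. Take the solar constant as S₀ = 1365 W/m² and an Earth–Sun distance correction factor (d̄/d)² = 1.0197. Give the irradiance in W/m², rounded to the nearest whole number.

Hour angle H = 15° × (14.5 − 12) = 37.50°.
cos θ_z = sin φ sin δ + cos φ cos δ cos H = (0.0750)(-0.2940) + (0.9972)(0.9558)(0.7934) = 0.7342.
Top-of-atmosphere irradiance = S₀ (d̄/d)² cos θ_z = 1365 × 1.0197 × 0.7342 = 1021.93 W/m².

1022 W/m²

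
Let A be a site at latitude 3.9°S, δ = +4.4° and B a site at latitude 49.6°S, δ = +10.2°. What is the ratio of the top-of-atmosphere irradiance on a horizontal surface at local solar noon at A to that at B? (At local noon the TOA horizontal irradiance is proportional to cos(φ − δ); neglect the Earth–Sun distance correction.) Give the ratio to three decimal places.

1.967

A: cos θ_z = cos(-3.9° − (4.4°)) = 0.9895.
B: cos θ_z = cos(-49.6° − (10.2°)) = 0.5030.
Ratio A/B = 0.9895 / 0.5030 = 1.9672.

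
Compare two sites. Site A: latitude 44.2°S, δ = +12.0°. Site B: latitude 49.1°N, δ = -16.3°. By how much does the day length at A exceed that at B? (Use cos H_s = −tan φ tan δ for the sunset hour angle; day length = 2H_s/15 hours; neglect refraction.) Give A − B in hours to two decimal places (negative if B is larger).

+1.04 h

A: H_s = arccos(−tan -44.2° · tan 12.0°) = 78.07°, so 2H_s/15 = 10.4093 h.
B: H_s = arccos(−tan 49.1° · tan -16.3°) = 70.27°, so 2H_s/15 = 9.3693 h.
A − B = 10.4093 − 9.3693 = 1.0400 h.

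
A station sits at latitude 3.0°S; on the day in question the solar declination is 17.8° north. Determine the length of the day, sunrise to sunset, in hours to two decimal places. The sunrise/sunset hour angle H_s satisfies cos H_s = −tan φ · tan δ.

11.87 hours

−tan φ tan δ = −(-0.0524)(0.3211) = 0.0168; H_s = arccos(0.0168) = 89.04°.
Day length = 2 H_s / 15° h⁻¹ = 178.08° / 15 = 11.872 h.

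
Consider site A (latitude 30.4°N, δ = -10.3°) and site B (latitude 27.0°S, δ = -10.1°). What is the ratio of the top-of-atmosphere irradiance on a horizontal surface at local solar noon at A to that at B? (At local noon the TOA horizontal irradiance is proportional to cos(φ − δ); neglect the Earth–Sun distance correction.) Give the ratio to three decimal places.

0.792

A: cos θ_z = cos(30.4° − (-10.3°)) = 0.7581.
B: cos θ_z = cos(-27.0° − (-10.1°)) = 0.9568.
Ratio A/B = 0.7581 / 0.9568 = 0.7923.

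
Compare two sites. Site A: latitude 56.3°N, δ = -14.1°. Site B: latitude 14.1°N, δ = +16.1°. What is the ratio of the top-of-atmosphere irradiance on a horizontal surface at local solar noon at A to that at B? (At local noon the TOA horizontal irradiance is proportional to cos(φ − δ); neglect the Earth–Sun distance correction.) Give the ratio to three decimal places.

A: cos θ_z = cos(56.3° − (-14.1°)) = 0.3355.
B: cos θ_z = cos(14.1° − (16.1°)) = 0.9994.
Ratio A/B = 0.3355 / 0.9994 = 0.3357.

0.336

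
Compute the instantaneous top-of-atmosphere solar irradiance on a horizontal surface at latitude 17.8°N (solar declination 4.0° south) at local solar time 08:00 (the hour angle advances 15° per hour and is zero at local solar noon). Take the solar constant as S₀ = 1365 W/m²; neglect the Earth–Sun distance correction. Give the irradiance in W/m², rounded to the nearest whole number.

619 W/m²

Hour angle H = 15° × (8 − 12) = -60.00°.
cos θ_z = sin φ sin δ + cos φ cos δ cos H = (0.3057)(-0.0698) + (0.9521)(0.9976)(0.5000) = 0.4536.
Top-of-atmosphere irradiance = S₀ cos θ_z = 1365 × 0.4536 = 619.16 W/m².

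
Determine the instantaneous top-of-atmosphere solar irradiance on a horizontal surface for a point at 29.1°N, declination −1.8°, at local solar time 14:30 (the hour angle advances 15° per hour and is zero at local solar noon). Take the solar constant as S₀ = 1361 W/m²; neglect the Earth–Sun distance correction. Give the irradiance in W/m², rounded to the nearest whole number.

Hour angle H = 15° × (14.5 − 12) = 37.50°.
cos θ_z = sin(29.1°) sin(-1.8°) + cos(29.1°) cos(-1.8°) cos(37.50°) = -0.0153 + 0.6929 = 0.6776.
Top-of-atmosphere irradiance = S₀ cos θ_z = 1361 × 0.6776 = 922.21 W/m².

922 W/m²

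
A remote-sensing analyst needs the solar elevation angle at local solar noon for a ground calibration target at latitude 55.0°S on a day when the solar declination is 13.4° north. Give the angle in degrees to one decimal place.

21.6°

At local solar noon the hour angle is zero, so the elevation is 90° − |φ − δ| = 90° − |-55.0° − (13.4°)| = 90° − 68.4° = 21.6°.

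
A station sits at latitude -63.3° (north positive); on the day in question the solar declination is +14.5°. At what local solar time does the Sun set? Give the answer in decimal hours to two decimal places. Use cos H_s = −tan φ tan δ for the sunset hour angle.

15.94 h

The sunset hour angle satisfies cos H_s = −tan φ tan δ = 0.5142, giving H_s = 59.06°.
Sunset is at 12 + H_s/15 = 12 + 3.937 = 15.937 h local solar time.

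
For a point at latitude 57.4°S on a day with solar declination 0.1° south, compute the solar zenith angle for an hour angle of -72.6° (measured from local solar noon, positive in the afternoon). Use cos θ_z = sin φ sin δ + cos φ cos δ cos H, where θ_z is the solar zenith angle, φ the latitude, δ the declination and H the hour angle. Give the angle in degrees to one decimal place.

80.6°

cos θ_z = sin(-57.4°) sin(-0.1°) + cos(-57.4°) cos(-0.1°) cos(-72.60°) = 0.0015 + 0.1611 = 0.1626.
θ_z = arccos(0.1626) = 80.64°.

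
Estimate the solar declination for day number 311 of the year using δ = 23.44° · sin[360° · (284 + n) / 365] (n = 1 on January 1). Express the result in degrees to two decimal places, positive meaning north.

-17.10°

360 × (284 + 311) / 365 = 586.849°; sin(586.849°) = -0.7296.
δ = 23.44 × -0.7296 = -17.102° ≈ -17.10°.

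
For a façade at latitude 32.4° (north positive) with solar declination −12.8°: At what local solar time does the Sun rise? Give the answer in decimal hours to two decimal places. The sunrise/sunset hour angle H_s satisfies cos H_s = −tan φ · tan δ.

6.55 h

cos H_s = −tan(32.4°) · tan(-12.8°) = 0.1442, so H_s = arccos(0.1442) = 81.71°.
Sunrise is at 12 − H_s/15 = 12 − 5.447 = 6.553 h local solar time.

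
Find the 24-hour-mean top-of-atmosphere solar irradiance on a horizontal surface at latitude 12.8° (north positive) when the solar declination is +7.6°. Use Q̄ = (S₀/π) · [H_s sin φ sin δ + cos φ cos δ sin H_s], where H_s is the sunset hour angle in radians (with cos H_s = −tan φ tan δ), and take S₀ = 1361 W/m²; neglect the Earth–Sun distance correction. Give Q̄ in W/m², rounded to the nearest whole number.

439 W/m²

−tan φ tan δ = −(0.2272)(0.1334) = -0.0303; H_s = arccos(-0.0303) = 91.74°. In radians, H_s = 1.6012.
H_s sin φ sin δ = 1.6012 × 0.2215 × 0.1323 = 0.0469.
cos φ cos δ sin H_s = 0.9751 × 0.9912 × 0.9995 = 0.9660.
Q̄ = (1361/π) × (0.0469 + 0.9660) = 433.22 × 1.0129 = 438.81 W/m².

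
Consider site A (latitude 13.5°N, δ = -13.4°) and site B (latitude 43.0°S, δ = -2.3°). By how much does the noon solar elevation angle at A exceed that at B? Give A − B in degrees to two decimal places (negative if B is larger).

A: 90° − |13.5 − (-13.4)| = 63.10°.
B: 90° − |-43.0 − (-2.3)| = 49.30°.
A − B = 63.10 − 49.30 = 13.80°.

+13.80°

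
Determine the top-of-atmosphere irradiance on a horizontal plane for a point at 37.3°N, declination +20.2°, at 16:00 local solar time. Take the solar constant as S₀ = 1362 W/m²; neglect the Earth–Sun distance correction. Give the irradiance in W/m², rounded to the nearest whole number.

Hour angle H = 15° × (16 − 12) = 60.00°.
cos θ_z = sin(37.3°) sin(20.2°) + cos(37.3°) cos(20.2°) cos(60.00°) = 0.2092 + 0.3733 = 0.5825.
Top-of-atmosphere irradiance = S₀ cos θ_z = 1362 × 0.5825 = 793.37 W/m².

793 W/m²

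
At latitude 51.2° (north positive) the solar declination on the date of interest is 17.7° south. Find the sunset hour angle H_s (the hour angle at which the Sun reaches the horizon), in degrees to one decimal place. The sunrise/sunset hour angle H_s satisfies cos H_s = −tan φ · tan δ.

66.6°

The sunset hour angle satisfies cos H_s = −tan φ tan δ = 0.3969, giving H_s = 66.62°.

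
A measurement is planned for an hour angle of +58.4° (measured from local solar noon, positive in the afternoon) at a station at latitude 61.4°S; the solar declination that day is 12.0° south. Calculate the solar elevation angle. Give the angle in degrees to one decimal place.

cos θ_z = sin(-61.4°) sin(-12.0°) + cos(-61.4°) cos(-12.0°) cos(58.40°) = 0.1825 + 0.2453 = 0.4278.
θ_z = arccos(0.4278) = 64.67°, so the elevation is 90° − 64.67° = 25.33°.

25.3°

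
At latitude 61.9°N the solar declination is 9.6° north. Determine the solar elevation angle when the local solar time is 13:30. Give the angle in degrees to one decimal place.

Hour angle H = 15° × (13.5 − 12) = 22.50°.
cos θ_z = sin φ sin δ + cos φ cos δ cos H = (0.8821)(0.1668) + (0.4710)(0.9860)(0.9239) = 0.5762.
θ_z = arccos(0.5762) = 54.82°, so the elevation is 90° − 54.82° = 35.18°.

35.2°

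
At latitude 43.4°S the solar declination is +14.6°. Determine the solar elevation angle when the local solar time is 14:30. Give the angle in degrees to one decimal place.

22.6°

Hour angle H = 15° × (14.5 − 12) = 37.50°.
cos θ_z = sin(-43.4°) sin(14.6°) + cos(-43.4°) cos(14.6°) cos(37.50°) = -0.1732 + 0.5578 = 0.3846.
θ_z = arccos(0.3846) = 67.38°, so the elevation is 90° − 67.38° = 22.62°.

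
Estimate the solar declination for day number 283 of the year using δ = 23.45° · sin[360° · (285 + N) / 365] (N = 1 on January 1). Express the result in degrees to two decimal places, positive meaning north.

-8.10°

360 × (285 + 283) / 365 = 560.219°; sin(560.219°) = -0.3456.
δ = 23.45 × -0.3456 = -8.104° ≈ -8.10°.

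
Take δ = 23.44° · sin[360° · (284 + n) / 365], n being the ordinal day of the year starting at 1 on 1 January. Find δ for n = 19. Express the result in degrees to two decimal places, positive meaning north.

-20.53°

360 × (284 + 19) / 365 = 298.849°; sin(298.849°) = -0.8759.
δ = 23.44 × -0.8759 = -20.531° ≈ -20.53°.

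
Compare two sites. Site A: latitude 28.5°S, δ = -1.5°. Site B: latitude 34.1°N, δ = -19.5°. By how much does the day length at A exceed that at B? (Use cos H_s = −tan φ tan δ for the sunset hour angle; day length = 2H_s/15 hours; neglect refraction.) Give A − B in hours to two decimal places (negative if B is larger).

A: H_s = arccos(−tan -28.5° · tan -1.5°) = 90.81°, so 2H_s/15 = 12.1080 h.
B: H_s = arccos(−tan 34.1° · tan -19.5°) = 76.13°, so 2H_s/15 = 10.1507 h.
A − B = 12.1080 − 10.1507 = 1.9573 h.

+1.96 h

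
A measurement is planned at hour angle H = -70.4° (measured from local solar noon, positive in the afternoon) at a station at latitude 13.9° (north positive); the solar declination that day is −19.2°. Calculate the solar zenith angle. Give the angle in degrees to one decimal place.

With φ = 13.9°, δ = -19.2°, H = -70.40°: sin φ sin δ = -0.0790, cos φ cos δ cos H = 0.3075, so cos θ_z = 0.2285.
θ_z = arccos(0.2285) = 76.79°.

76.8°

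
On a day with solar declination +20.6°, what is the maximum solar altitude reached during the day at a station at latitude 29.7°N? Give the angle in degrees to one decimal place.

80.9°

At local solar noon the hour angle is zero, so the elevation is 90° − |φ − δ| = 90° − |29.7° − (20.6°)| = 90° − 9.1° = 80.9°.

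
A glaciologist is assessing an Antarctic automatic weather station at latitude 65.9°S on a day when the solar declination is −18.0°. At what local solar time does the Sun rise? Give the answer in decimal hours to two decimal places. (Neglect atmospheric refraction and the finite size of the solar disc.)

The sunset hour angle satisfies cos H_s = −tan φ tan δ = -0.7264, giving H_s = 136.59°.
Sunrise is at 12 − H_s/15 = 12 − 9.106 = 2.894 h local solar time.

2.89 h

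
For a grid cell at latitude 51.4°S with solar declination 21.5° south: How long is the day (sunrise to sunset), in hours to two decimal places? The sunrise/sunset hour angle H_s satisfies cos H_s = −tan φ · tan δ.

15.94 hours

−tan φ tan δ = −(-1.2527)(-0.3939) = -0.4934; H_s = arccos(-0.4934) = 119.56°.
Day length = 2 H_s / 15° h⁻¹ = 239.12° / 15 = 15.941 h.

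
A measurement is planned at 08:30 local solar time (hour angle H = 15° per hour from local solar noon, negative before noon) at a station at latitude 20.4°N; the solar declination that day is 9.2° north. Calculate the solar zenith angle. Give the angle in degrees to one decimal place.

Hour angle H = 15° × (8.5 − 12) = -52.50°.
cos θ_z = sin(20.4°) sin(9.2°) + cos(20.4°) cos(9.2°) cos(-52.50°) = 0.0557 + 0.5632 = 0.6189.
θ_z = arccos(0.6189) = 51.76°.

51.8°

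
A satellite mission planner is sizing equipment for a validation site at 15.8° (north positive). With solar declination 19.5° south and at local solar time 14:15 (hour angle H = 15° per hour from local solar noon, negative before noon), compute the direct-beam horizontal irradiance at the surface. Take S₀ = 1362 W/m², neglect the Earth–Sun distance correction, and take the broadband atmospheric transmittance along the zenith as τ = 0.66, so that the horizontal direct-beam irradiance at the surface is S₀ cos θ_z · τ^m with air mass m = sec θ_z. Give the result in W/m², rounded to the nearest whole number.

Hour angle H = 15° × (14.25 − 12) = 33.75°.
cos θ_z = sin φ sin δ + cos φ cos δ cos H = (0.2723)(-0.3338) + (0.9622)(0.9426)(0.8315) = 0.6633.
Air mass m = 1/cos θ_z = 1/0.6633 = 1.508; τ^m = 0.66^1.508 = 0.5344.
Surface direct beam = 1362 × 0.6633 × 0.5344 = 482.78 W/m².

483 W/m²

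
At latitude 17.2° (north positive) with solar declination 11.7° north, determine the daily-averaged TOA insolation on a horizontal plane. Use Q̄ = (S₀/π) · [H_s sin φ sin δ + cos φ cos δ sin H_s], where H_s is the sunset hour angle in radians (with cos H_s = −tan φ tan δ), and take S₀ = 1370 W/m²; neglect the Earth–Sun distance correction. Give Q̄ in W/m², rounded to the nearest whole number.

450 W/m²

cos H_s = −tan(17.2°) · tan(11.7°) = -0.0641, so H_s = arccos(-0.0641) = 93.68°. In radians, H_s = 1.6350.
H_s sin φ sin δ = 1.6350 × 0.2957 × 0.2028 = 0.0980.
cos φ cos δ sin H_s = 0.9553 × 0.9792 × 0.9979 = 0.9335.
Q̄ = (1370/π) × (0.0980 + 0.9335) = 436.08 × 1.0315 = 449.82 W/m².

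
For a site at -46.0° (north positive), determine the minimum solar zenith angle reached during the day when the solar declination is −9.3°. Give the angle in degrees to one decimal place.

36.7°

At local solar noon the hour angle is zero, so the zenith angle is |φ − δ| = |-46.0° − (-9.3°)| = 36.7°.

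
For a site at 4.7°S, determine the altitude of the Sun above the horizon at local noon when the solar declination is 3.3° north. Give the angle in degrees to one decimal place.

At local solar noon the hour angle is zero, so the elevation is 90° − |φ − δ| = 90° − |-4.7° − (3.3°)| = 90° − 8.0° = 82.0°.

82.0°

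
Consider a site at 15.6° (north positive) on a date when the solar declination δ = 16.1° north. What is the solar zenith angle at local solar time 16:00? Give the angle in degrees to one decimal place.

Hour angle H = 15° × (16 − 12) = 60.00°.
cos θ_z = sin φ sin δ + cos φ cos δ cos H = (0.2689)(0.2773) + (0.9632)(0.9608)(0.5000) = 0.5373.
θ_z = arccos(0.5373) = 57.50°.

57.5°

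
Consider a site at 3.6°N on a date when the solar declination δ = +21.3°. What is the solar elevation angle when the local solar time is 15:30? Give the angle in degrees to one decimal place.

Hour angle H = 15° × (15.5 − 12) = 52.50°.
With φ = 3.6°, δ = 21.3°, H = 52.50°: sin φ sin δ = 0.0228, cos φ cos δ cos H = 0.5661, so cos θ_z = 0.5889.
θ_z = arccos(0.5889) = 53.92°, so the elevation is 90° − 53.92° = 36.08°.

36.1°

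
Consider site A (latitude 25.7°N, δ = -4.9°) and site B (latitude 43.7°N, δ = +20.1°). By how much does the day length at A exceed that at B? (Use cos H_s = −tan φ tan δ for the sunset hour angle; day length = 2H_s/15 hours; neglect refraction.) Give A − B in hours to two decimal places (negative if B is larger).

A: H_s = arccos(−tan 25.7° · tan -4.9°) = 87.64°, so 2H_s/15 = 11.6853 h.
B: H_s = arccos(−tan 43.7° · tan 20.1°) = 110.47°, so 2H_s/15 = 14.7293 h.
A − B = 11.6853 − 14.7293 = -3.0440 h.

-3.04 h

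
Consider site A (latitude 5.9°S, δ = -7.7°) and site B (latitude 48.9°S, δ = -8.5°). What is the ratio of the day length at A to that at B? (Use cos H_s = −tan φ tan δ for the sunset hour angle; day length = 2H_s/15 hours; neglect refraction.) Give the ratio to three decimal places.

0.909

A: H_s = arccos(−tan -5.9° · tan -7.7°) = 90.80°, so 2H_s/15 = 12.1067 h.
B: H_s = arccos(−tan -48.9° · tan -8.5°) = 99.86°, so 2H_s/15 = 13.3147 h.
Ratio A/B = 12.1067 / 13.3147 = 0.9093.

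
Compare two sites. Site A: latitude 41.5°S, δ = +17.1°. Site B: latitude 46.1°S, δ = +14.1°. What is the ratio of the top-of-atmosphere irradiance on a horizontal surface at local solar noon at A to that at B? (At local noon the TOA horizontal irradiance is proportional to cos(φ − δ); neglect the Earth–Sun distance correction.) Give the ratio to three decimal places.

1.048

A: cos θ_z = cos(-41.5° − (17.1°)) = 0.5210.
B: cos θ_z = cos(-46.1° − (14.1°)) = 0.4970.
Ratio A/B = 0.5210 / 0.4970 = 1.0483.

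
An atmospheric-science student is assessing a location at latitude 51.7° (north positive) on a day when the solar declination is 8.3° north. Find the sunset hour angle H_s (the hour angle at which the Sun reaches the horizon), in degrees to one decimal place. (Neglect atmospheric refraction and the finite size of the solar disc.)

100.6°

cos H_s = −tan(51.7°) · tan(8.3°) = -0.1847, so H_s = arccos(-0.1847) = 100.64°.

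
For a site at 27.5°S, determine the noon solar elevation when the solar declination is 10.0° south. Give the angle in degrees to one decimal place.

At local solar noon the hour angle is zero, so the elevation is 90° − |φ − δ| = 90° − |-27.5° − (-10.0°)| = 90° − 17.5° = 72.5°.

72.5°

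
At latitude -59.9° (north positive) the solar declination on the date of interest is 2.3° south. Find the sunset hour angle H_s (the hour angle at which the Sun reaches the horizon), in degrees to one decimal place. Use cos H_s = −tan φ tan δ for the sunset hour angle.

The sunset hour angle satisfies cos H_s = −tan φ tan δ = -0.0693, giving H_s = 93.97°.

94.0°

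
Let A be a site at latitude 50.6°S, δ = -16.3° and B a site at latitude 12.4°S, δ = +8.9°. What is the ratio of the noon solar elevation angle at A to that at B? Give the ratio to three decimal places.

0.811

A: 90° − |-50.6 − (-16.3)| = 55.70°.
B: 90° − |-12.4 − (8.9)| = 68.70°.
Ratio A/B = 55.7000 / 68.7000 = 0.8108.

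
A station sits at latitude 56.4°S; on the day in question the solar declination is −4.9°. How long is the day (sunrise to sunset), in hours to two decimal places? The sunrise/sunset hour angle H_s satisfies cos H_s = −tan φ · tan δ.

−tan φ tan δ = −(-1.5051)(-0.0857) = -0.1290; H_s = arccos(-0.1290) = 97.41°.
Day length = 2 H_s / 15° h⁻¹ = 194.82° / 15 = 12.988 h.

12.99 hours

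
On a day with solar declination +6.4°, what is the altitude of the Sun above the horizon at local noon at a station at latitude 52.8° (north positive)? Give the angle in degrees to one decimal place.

At local solar noon the hour angle is zero, so the elevation is 90° − |φ − δ| = 90° − |52.8° − (6.4°)| = 90° − 46.4° = 43.6°.

43.6°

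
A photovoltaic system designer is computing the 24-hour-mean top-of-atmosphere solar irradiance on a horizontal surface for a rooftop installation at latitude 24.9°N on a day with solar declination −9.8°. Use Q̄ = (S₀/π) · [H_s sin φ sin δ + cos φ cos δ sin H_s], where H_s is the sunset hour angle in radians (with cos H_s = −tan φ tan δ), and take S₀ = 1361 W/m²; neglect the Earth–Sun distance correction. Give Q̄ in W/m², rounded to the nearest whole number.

340 W/m²

−tan φ tan δ = −(0.4642)(-0.1727) = 0.0802; H_s = arccos(0.0802) = 85.40°. In radians, H_s = 1.4905.
H_s sin φ sin δ = 1.4905 × 0.4210 × -0.1702 = -0.1068.
cos φ cos δ sin H_s = 0.9070 × 0.9854 × 0.9968 = 0.8909.
Q̄ = (1361/π) × (-0.1068 + 0.8909) = 433.22 × 0.7841 = 339.69 W/m².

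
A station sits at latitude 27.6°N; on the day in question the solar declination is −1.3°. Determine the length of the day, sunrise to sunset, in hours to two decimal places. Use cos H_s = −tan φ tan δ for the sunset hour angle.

The sunset hour angle satisfies cos H_s = −tan φ tan δ = 0.0119, giving H_s = 89.32°.
Day length = 2 H_s / 15° h⁻¹ = 178.64° / 15 = 11.909 h.

11.91 hours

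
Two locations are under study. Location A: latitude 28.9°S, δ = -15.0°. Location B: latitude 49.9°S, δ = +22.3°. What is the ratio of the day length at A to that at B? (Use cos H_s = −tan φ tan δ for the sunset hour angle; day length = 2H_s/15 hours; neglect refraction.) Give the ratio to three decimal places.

A: H_s = arccos(−tan -28.9° · tan -15.0°) = 98.51°, so 2H_s/15 = 13.1347 h.
B: H_s = arccos(−tan -49.9° · tan 22.3°) = 60.85°, so 2H_s/15 = 8.1133 h.
Ratio A/B = 13.1347 / 8.1133 = 1.6189.

1.619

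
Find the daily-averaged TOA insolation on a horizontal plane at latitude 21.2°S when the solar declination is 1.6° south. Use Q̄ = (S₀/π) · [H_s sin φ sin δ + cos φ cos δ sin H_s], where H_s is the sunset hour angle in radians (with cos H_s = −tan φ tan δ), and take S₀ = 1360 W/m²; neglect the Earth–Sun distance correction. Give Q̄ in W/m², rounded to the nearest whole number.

410 W/m²

cos H_s = −tan(-21.2°) · tan(-1.6°) = -0.0108, so H_s = arccos(-0.0108) = 90.62°. In radians, H_s = 1.5816.
H_s sin φ sin δ = 1.5816 × -0.3616 × -0.0279 = 0.0160.
cos φ cos δ sin H_s = 0.9323 × 0.9996 × 0.9999 = 0.9318.
Q̄ = (1360/π) × (0.0160 + 0.9318) = 432.90 × 0.9478 = 410.30 W/m².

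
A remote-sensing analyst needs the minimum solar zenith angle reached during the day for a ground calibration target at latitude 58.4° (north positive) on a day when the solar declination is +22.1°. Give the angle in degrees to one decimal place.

36.3°

At local solar noon the hour angle is zero, so the zenith angle is |φ − δ| = |58.4° − (22.1°)| = 36.3°.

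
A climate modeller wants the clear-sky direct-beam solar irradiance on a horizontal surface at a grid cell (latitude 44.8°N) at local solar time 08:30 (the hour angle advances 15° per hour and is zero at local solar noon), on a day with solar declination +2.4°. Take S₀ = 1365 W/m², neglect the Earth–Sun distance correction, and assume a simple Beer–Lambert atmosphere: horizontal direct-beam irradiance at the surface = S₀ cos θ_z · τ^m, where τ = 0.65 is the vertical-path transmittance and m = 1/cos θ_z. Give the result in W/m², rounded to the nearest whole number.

Hour angle H = 15° × (8.5 − 12) = -52.50°.
cos θ_z = sin(44.8°) sin(2.4°) + cos(44.8°) cos(2.4°) cos(-52.50°) = 0.0295 + 0.4316 = 0.4611.
Air mass m = 1/cos θ_z = 1/0.4611 = 2.169; τ^m = 0.65^2.169 = 0.3928.
Surface direct beam = 1365 × 0.4611 × 0.3928 = 247.23 W/m².

247 W/m²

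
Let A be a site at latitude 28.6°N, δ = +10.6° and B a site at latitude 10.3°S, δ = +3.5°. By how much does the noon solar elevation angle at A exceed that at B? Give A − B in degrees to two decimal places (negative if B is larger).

-4.20°

A: 90° − |28.6 − (10.6)| = 72.00°.
B: 90° − |-10.3 − (3.5)| = 76.20°.
A − B = 72.00 − 76.20 = -4.20°.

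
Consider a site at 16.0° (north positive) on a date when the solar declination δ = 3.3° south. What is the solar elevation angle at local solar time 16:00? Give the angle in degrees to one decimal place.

27.6°

Hour angle H = 15° × (16 − 12) = 60.00°.
With φ = 16.0°, δ = -3.3°, H = 60.00°: sin φ sin δ = -0.0159, cos φ cos δ cos H = 0.4798, so cos θ_z = 0.4639.
θ_z = arccos(0.4639) = 62.36°, so the elevation is 90° − 62.36° = 27.64°.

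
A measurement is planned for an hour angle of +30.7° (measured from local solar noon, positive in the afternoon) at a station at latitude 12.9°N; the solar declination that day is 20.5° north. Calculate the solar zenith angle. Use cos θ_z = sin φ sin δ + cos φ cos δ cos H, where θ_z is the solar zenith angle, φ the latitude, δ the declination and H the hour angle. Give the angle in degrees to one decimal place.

30.3°

With φ = 12.9°, δ = 20.5°, H = 30.70°: sin φ sin δ = 0.0782, cos φ cos δ cos H = 0.7851, so cos θ_z = 0.8633.
θ_z = arccos(0.8633) = 30.31°.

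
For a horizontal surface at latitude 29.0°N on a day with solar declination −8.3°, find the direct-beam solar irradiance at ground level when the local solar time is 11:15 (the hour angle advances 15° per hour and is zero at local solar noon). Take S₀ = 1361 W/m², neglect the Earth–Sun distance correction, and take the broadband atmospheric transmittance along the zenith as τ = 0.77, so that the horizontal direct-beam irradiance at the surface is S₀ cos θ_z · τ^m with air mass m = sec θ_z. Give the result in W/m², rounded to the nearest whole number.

Hour angle H = 15° × (11.25 − 12) = -11.25°.
cos θ_z = sin(29.0°) sin(-8.3°) + cos(29.0°) cos(-8.3°) cos(-11.25°) = -0.0700 + 0.8488 = 0.7788.
Air mass m = 1/cos θ_z = 1/0.7788 = 1.284; τ^m = 0.77^1.284 = 0.7149.
Surface direct beam = 1361 × 0.7788 × 0.7149 = 757.76 W/m².

758 W/m²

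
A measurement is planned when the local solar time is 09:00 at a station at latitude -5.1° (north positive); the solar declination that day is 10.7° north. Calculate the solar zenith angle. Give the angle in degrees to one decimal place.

47.5°

Hour angle H = 15° × (9 − 12) = -45.00°.
cos θ_z = sin(-5.1°) sin(10.7°) + cos(-5.1°) cos(10.7°) cos(-45.00°) = -0.0165 + 0.6921 = 0.6756.
θ_z = arccos(0.6756) = 47.50°.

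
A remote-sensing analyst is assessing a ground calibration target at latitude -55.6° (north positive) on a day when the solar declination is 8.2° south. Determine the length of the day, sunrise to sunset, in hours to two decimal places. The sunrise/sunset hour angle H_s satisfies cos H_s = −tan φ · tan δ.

13.62 hours

cos H_s = −tan(-55.6°) · tan(-8.2°) = -0.2105, so H_s = arccos(-0.2105) = 102.15°.
Day length = 2 H_s / 15° h⁻¹ = 204.30° / 15 = 13.620 h.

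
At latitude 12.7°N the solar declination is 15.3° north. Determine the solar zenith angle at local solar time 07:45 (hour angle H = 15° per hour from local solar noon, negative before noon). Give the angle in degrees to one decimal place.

61.7°

Hour angle H = 15° × (7.75 − 12) = -63.75°.
cos θ_z = sin φ sin δ + cos φ cos δ cos H = (0.2198)(0.2639) + (0.9755)(0.9646)(0.4423) = 0.4742.
θ_z = arccos(0.4742) = 61.69°.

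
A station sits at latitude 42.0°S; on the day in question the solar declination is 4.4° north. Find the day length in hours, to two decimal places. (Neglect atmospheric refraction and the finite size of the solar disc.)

−tan φ tan δ = −(-0.9004)(0.0769) = 0.0692; H_s = arccos(0.0692) = 86.03°.
Day length = 2 H_s / 15° h⁻¹ = 172.06° / 15 = 11.471 h.

11.47 hours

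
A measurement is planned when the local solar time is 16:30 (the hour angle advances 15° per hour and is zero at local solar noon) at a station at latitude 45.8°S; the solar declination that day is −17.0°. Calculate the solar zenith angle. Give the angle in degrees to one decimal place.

62.3°

Hour angle H = 15° × (16.5 − 12) = 67.50°.
cos θ_z = sin φ sin δ + cos φ cos δ cos H = (-0.7169)(-0.2924) + (0.6972)(0.9563)(0.3827) = 0.4648.
θ_z = arccos(0.4648) = 62.30°.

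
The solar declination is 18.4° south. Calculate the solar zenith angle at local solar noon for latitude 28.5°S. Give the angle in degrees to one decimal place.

10.1°

At local solar noon the hour angle is zero, so the zenith angle is |φ − δ| = |-28.5° − (-18.4°)| = 10.1°.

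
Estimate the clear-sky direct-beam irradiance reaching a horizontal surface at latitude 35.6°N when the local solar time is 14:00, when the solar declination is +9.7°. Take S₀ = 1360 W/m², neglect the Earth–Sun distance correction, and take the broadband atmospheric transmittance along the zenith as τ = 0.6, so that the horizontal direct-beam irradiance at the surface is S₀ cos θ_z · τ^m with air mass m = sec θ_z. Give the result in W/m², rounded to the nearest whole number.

565 W/m²

Hour angle H = 15° × (14 − 12) = 30.00°.
cos θ_z = sin φ sin δ + cos φ cos δ cos H = (0.5821)(0.1685) + (0.8131)(0.9857)(0.8660) = 0.7922.
Air mass m = 1/cos θ_z = 1/0.7922 = 1.262; τ^m = 0.6^1.262 = 0.5248.
Surface direct beam = 1360 × 0.7922 × 0.5248 = 565.42 W/m².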